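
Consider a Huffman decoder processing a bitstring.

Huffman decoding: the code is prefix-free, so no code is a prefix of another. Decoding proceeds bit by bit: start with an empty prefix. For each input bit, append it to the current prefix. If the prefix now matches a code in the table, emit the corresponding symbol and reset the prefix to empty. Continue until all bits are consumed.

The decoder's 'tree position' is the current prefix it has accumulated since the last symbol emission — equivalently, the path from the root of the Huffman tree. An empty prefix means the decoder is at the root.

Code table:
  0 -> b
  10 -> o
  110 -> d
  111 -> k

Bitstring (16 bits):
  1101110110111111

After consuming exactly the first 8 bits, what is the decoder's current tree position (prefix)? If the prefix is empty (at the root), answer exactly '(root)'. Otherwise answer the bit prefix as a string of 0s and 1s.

Bit 0: prefix='1' (no match yet)
Bit 1: prefix='11' (no match yet)
Bit 2: prefix='110' -> emit 'd', reset
Bit 3: prefix='1' (no match yet)
Bit 4: prefix='11' (no match yet)
Bit 5: prefix='111' -> emit 'k', reset
Bit 6: prefix='0' -> emit 'b', reset
Bit 7: prefix='1' (no match yet)

Answer: 1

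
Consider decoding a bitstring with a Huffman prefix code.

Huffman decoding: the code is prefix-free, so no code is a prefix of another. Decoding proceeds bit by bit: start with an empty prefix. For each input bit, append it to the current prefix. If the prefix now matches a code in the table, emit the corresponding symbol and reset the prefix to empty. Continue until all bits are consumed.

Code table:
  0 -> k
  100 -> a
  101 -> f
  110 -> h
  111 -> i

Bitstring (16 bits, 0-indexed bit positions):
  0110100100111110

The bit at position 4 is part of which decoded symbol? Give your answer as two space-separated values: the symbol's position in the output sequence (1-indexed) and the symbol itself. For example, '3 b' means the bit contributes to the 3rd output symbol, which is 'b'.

Answer: 3 a

Derivation:
Bit 0: prefix='0' -> emit 'k', reset
Bit 1: prefix='1' (no match yet)
Bit 2: prefix='11' (no match yet)
Bit 3: prefix='110' -> emit 'h', reset
Bit 4: prefix='1' (no match yet)
Bit 5: prefix='10' (no match yet)
Bit 6: prefix='100' -> emit 'a', reset
Bit 7: prefix='1' (no match yet)
Bit 8: prefix='10' (no match yet)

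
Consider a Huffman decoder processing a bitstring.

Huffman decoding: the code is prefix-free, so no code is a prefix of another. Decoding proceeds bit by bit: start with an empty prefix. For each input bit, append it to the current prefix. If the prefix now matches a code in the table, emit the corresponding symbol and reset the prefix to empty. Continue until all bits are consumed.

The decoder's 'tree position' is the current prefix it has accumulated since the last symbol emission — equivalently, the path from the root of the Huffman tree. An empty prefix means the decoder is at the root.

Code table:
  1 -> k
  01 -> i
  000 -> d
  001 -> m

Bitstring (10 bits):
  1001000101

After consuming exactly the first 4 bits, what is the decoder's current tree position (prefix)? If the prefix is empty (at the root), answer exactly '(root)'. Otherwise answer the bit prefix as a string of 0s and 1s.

Bit 0: prefix='1' -> emit 'k', reset
Bit 1: prefix='0' (no match yet)
Bit 2: prefix='00' (no match yet)
Bit 3: prefix='001' -> emit 'm', reset

Answer: (root)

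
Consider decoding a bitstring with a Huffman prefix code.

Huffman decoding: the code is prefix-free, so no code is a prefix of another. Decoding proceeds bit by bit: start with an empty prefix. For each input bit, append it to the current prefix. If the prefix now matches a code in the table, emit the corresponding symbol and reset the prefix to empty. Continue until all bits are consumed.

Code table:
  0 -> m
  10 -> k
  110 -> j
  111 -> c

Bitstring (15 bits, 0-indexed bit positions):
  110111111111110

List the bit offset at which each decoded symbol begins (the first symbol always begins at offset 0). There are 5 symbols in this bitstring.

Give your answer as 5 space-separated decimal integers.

Answer: 0 3 6 9 12

Derivation:
Bit 0: prefix='1' (no match yet)
Bit 1: prefix='11' (no match yet)
Bit 2: prefix='110' -> emit 'j', reset
Bit 3: prefix='1' (no match yet)
Bit 4: prefix='11' (no match yet)
Bit 5: prefix='111' -> emit 'c', reset
Bit 6: prefix='1' (no match yet)
Bit 7: prefix='11' (no match yet)
Bit 8: prefix='111' -> emit 'c', reset
Bit 9: prefix='1' (no match yet)
Bit 10: prefix='11' (no match yet)
Bit 11: prefix='111' -> emit 'c', reset
Bit 12: prefix='1' (no match yet)
Bit 13: prefix='11' (no match yet)
Bit 14: prefix='110' -> emit 'j', reset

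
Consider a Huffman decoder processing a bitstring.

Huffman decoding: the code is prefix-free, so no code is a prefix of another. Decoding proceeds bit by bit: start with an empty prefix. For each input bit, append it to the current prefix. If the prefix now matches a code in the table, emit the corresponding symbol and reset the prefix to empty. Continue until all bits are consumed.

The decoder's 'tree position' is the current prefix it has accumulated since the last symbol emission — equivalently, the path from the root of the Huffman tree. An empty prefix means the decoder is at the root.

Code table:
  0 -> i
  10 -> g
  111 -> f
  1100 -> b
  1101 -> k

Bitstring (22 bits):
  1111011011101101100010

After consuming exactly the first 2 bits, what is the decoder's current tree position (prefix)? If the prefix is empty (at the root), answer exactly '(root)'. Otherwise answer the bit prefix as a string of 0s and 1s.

Bit 0: prefix='1' (no match yet)
Bit 1: prefix='11' (no match yet)

Answer: 11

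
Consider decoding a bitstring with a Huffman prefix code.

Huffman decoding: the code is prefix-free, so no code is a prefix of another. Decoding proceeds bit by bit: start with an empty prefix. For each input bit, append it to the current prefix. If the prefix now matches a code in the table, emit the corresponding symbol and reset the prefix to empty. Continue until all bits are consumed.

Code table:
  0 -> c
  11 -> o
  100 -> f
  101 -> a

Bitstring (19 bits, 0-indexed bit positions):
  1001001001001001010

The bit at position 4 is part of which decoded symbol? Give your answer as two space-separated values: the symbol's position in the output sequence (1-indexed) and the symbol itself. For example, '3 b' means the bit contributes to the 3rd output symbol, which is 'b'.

Bit 0: prefix='1' (no match yet)
Bit 1: prefix='10' (no match yet)
Bit 2: prefix='100' -> emit 'f', reset
Bit 3: prefix='1' (no match yet)
Bit 4: prefix='10' (no match yet)
Bit 5: prefix='100' -> emit 'f', reset
Bit 6: prefix='1' (no match yet)
Bit 7: prefix='10' (no match yet)
Bit 8: prefix='100' -> emit 'f', reset

Answer: 2 f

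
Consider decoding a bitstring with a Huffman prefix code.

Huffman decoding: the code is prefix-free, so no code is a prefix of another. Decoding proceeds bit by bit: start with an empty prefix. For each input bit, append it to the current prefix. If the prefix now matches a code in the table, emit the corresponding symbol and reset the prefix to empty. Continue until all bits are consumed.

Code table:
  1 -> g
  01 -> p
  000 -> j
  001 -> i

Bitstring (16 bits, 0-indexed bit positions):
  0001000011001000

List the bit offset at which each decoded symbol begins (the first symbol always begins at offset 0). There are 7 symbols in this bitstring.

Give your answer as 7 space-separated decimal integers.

Answer: 0 3 4 7 9 10 13

Derivation:
Bit 0: prefix='0' (no match yet)
Bit 1: prefix='00' (no match yet)
Bit 2: prefix='000' -> emit 'j', reset
Bit 3: prefix='1' -> emit 'g', reset
Bit 4: prefix='0' (no match yet)
Bit 5: prefix='00' (no match yet)
Bit 6: prefix='000' -> emit 'j', reset
Bit 7: prefix='0' (no match yet)
Bit 8: prefix='01' -> emit 'p', reset
Bit 9: prefix='1' -> emit 'g', reset
Bit 10: prefix='0' (no match yet)
Bit 11: prefix='00' (no match yet)
Bit 12: prefix='001' -> emit 'i', reset
Bit 13: prefix='0' (no match yet)
Bit 14: prefix='00' (no match yet)
Bit 15: prefix='000' -> emit 'j', reset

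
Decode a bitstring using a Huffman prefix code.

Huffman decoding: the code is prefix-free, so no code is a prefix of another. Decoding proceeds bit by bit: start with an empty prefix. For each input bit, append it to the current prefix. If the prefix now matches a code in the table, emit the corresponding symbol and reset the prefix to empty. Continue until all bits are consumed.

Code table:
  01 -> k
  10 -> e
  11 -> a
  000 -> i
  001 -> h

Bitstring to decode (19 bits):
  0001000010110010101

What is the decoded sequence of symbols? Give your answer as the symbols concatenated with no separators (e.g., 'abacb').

Bit 0: prefix='0' (no match yet)
Bit 1: prefix='00' (no match yet)
Bit 2: prefix='000' -> emit 'i', reset
Bit 3: prefix='1' (no match yet)
Bit 4: prefix='10' -> emit 'e', reset
Bit 5: prefix='0' (no match yet)
Bit 6: prefix='00' (no match yet)
Bit 7: prefix='000' -> emit 'i', reset
Bit 8: prefix='1' (no match yet)
Bit 9: prefix='10' -> emit 'e', reset
Bit 10: prefix='1' (no match yet)
Bit 11: prefix='11' -> emit 'a', reset
Bit 12: prefix='0' (no match yet)
Bit 13: prefix='00' (no match yet)
Bit 14: prefix='001' -> emit 'h', reset
Bit 15: prefix='0' (no match yet)
Bit 16: prefix='01' -> emit 'k', reset
Bit 17: prefix='0' (no match yet)
Bit 18: prefix='01' -> emit 'k', reset

Answer: ieieahkk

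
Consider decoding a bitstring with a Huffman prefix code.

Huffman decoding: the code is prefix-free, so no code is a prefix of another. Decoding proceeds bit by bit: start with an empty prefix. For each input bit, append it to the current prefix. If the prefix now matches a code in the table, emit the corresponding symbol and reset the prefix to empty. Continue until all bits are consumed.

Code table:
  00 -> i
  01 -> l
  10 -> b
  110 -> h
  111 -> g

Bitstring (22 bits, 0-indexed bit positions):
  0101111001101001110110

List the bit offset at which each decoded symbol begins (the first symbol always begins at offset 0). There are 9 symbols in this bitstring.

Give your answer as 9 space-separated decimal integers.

Answer: 0 2 4 7 9 12 14 16 19

Derivation:
Bit 0: prefix='0' (no match yet)
Bit 1: prefix='01' -> emit 'l', reset
Bit 2: prefix='0' (no match yet)
Bit 3: prefix='01' -> emit 'l', reset
Bit 4: prefix='1' (no match yet)
Bit 5: prefix='11' (no match yet)
Bit 6: prefix='111' -> emit 'g', reset
Bit 7: prefix='0' (no match yet)
Bit 8: prefix='00' -> emit 'i', reset
Bit 9: prefix='1' (no match yet)
Bit 10: prefix='11' (no match yet)
Bit 11: prefix='110' -> emit 'h', reset
Bit 12: prefix='1' (no match yet)
Bit 13: prefix='10' -> emit 'b', reset
Bit 14: prefix='0' (no match yet)
Bit 15: prefix='01' -> emit 'l', reset
Bit 16: prefix='1' (no match yet)
Bit 17: prefix='11' (no match yet)
Bit 18: prefix='110' -> emit 'h', reset
Bit 19: prefix='1' (no match yet)
Bit 20: prefix='11' (no match yet)
Bit 21: prefix='110' -> emit 'h', reset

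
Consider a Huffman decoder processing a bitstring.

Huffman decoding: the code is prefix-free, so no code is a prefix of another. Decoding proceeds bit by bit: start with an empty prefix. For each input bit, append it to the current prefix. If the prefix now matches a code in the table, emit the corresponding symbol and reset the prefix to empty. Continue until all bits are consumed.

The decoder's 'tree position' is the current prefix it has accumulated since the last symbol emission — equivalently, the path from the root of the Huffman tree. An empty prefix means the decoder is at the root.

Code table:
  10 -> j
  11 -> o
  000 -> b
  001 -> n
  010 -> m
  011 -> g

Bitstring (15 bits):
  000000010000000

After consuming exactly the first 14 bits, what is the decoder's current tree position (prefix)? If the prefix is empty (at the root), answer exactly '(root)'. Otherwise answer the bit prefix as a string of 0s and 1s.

Answer: 00

Derivation:
Bit 0: prefix='0' (no match yet)
Bit 1: prefix='00' (no match yet)
Bit 2: prefix='000' -> emit 'b', reset
Bit 3: prefix='0' (no match yet)
Bit 4: prefix='00' (no match yet)
Bit 5: prefix='000' -> emit 'b', reset
Bit 6: prefix='0' (no match yet)
Bit 7: prefix='01' (no match yet)
Bit 8: prefix='010' -> emit 'm', reset
Bit 9: prefix='0' (no match yet)
Bit 10: prefix='00' (no match yet)
Bit 11: prefix='000' -> emit 'b', reset
Bit 12: prefix='0' (no match yet)
Bit 13: prefix='00' (no match yet)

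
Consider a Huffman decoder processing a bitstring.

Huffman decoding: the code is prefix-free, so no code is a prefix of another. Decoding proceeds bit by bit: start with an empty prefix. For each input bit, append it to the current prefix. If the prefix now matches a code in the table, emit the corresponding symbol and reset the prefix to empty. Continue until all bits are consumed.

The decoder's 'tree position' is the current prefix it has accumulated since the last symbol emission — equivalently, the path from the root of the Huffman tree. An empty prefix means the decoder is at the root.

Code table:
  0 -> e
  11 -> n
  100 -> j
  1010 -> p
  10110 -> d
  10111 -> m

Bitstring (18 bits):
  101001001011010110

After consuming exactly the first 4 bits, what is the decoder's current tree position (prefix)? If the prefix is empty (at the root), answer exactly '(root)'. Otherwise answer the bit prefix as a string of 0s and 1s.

Answer: (root)

Derivation:
Bit 0: prefix='1' (no match yet)
Bit 1: prefix='10' (no match yet)
Bit 2: prefix='101' (no match yet)
Bit 3: prefix='1010' -> emit 'p', reset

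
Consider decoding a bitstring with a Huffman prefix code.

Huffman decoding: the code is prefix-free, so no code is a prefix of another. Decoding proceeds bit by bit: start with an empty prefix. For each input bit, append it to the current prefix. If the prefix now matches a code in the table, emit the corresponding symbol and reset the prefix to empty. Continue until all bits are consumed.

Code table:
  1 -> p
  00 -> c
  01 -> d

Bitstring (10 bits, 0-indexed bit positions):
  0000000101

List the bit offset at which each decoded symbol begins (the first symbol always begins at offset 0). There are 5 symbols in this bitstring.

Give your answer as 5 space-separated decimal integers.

Bit 0: prefix='0' (no match yet)
Bit 1: prefix='00' -> emit 'c', reset
Bit 2: prefix='0' (no match yet)
Bit 3: prefix='00' -> emit 'c', reset
Bit 4: prefix='0' (no match yet)
Bit 5: prefix='00' -> emit 'c', reset
Bit 6: prefix='0' (no match yet)
Bit 7: prefix='01' -> emit 'd', reset
Bit 8: prefix='0' (no match yet)
Bit 9: prefix='01' -> emit 'd', reset

Answer: 0 2 4 6 8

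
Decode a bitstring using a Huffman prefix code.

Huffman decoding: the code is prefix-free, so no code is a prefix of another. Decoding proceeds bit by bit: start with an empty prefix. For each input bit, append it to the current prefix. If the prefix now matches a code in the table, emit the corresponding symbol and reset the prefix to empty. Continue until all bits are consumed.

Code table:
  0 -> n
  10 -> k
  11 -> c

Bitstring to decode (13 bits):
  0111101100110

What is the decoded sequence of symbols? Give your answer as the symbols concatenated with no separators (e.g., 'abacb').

Answer: nccncnncn

Derivation:
Bit 0: prefix='0' -> emit 'n', reset
Bit 1: prefix='1' (no match yet)
Bit 2: prefix='11' -> emit 'c', reset
Bit 3: prefix='1' (no match yet)
Bit 4: prefix='11' -> emit 'c', reset
Bit 5: prefix='0' -> emit 'n', reset
Bit 6: prefix='1' (no match yet)
Bit 7: prefix='11' -> emit 'c', reset
Bit 8: prefix='0' -> emit 'n', reset
Bit 9: prefix='0' -> emit 'n', reset
Bit 10: prefix='1' (no match yet)
Bit 11: prefix='11' -> emit 'c', reset
Bit 12: prefix='0' -> emit 'n', reset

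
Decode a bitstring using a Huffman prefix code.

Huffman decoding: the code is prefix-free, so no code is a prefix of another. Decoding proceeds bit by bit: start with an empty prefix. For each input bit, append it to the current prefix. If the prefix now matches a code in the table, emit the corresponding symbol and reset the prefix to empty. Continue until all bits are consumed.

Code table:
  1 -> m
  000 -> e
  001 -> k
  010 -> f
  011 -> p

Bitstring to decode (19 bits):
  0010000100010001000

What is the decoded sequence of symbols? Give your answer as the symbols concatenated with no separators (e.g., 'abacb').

Answer: kefkeme

Derivation:
Bit 0: prefix='0' (no match yet)
Bit 1: prefix='00' (no match yet)
Bit 2: prefix='001' -> emit 'k', reset
Bit 3: prefix='0' (no match yet)
Bit 4: prefix='00' (no match yet)
Bit 5: prefix='000' -> emit 'e', reset
Bit 6: prefix='0' (no match yet)
Bit 7: prefix='01' (no match yet)
Bit 8: prefix='010' -> emit 'f', reset
Bit 9: prefix='0' (no match yet)
Bit 10: prefix='00' (no match yet)
Bit 11: prefix='001' -> emit 'k', reset
Bit 12: prefix='0' (no match yet)
Bit 13: prefix='00' (no match yet)
Bit 14: prefix='000' -> emit 'e', reset
Bit 15: prefix='1' -> emit 'm', reset
Bit 16: prefix='0' (no match yet)
Bit 17: prefix='00' (no match yet)
Bit 18: prefix='000' -> emit 'e', reset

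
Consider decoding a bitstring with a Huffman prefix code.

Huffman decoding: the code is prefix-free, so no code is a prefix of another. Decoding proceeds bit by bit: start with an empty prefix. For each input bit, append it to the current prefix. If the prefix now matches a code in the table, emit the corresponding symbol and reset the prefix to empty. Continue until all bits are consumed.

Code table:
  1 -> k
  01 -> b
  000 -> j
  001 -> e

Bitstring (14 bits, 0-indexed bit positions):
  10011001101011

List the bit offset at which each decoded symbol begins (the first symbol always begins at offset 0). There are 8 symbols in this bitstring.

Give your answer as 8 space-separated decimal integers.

Answer: 0 1 4 5 8 9 11 13

Derivation:
Bit 0: prefix='1' -> emit 'k', reset
Bit 1: prefix='0' (no match yet)
Bit 2: prefix='00' (no match yet)
Bit 3: prefix='001' -> emit 'e', reset
Bit 4: prefix='1' -> emit 'k', reset
Bit 5: prefix='0' (no match yet)
Bit 6: prefix='00' (no match yet)
Bit 7: prefix='001' -> emit 'e', reset
Bit 8: prefix='1' -> emit 'k', reset
Bit 9: prefix='0' (no match yet)
Bit 10: prefix='01' -> emit 'b', reset
Bit 11: prefix='0' (no match yet)
Bit 12: prefix='01' -> emit 'b', reset
Bit 13: prefix='1' -> emit 'k', reset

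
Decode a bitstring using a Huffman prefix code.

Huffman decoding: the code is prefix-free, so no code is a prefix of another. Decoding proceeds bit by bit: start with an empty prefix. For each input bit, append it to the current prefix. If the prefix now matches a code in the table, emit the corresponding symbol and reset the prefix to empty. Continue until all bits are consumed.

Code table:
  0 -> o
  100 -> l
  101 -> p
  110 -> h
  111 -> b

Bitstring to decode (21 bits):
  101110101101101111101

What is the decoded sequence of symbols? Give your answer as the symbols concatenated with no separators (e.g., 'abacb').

Bit 0: prefix='1' (no match yet)
Bit 1: prefix='10' (no match yet)
Bit 2: prefix='101' -> emit 'p', reset
Bit 3: prefix='1' (no match yet)
Bit 4: prefix='11' (no match yet)
Bit 5: prefix='110' -> emit 'h', reset
Bit 6: prefix='1' (no match yet)
Bit 7: prefix='10' (no match yet)
Bit 8: prefix='101' -> emit 'p', reset
Bit 9: prefix='1' (no match yet)
Bit 10: prefix='10' (no match yet)
Bit 11: prefix='101' -> emit 'p', reset
Bit 12: prefix='1' (no match yet)
Bit 13: prefix='10' (no match yet)
Bit 14: prefix='101' -> emit 'p', reset
Bit 15: prefix='1' (no match yet)
Bit 16: prefix='11' (no match yet)
Bit 17: prefix='111' -> emit 'b', reset
Bit 18: prefix='1' (no match yet)
Bit 19: prefix='10' (no match yet)
Bit 20: prefix='101' -> emit 'p', reset

Answer: phpppbp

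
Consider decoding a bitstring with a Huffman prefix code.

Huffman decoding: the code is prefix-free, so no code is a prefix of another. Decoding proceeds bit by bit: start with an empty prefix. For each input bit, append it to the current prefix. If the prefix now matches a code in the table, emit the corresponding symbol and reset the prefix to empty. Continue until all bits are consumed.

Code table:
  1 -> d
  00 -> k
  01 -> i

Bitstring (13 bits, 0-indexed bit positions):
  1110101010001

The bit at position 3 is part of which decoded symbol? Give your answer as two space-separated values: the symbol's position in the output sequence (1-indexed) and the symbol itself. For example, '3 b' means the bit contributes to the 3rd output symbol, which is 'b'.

Bit 0: prefix='1' -> emit 'd', reset
Bit 1: prefix='1' -> emit 'd', reset
Bit 2: prefix='1' -> emit 'd', reset
Bit 3: prefix='0' (no match yet)
Bit 4: prefix='01' -> emit 'i', reset
Bit 5: prefix='0' (no match yet)
Bit 6: prefix='01' -> emit 'i', reset
Bit 7: prefix='0' (no match yet)

Answer: 4 i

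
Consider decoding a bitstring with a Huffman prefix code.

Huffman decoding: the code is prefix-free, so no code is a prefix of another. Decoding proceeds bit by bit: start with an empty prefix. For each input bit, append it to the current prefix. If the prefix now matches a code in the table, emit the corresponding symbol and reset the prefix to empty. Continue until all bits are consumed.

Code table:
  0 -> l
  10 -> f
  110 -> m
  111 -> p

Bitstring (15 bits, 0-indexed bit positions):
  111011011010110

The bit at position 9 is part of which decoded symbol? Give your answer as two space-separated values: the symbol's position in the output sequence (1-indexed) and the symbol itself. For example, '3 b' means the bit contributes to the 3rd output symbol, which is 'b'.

Bit 0: prefix='1' (no match yet)
Bit 1: prefix='11' (no match yet)
Bit 2: prefix='111' -> emit 'p', reset
Bit 3: prefix='0' -> emit 'l', reset
Bit 4: prefix='1' (no match yet)
Bit 5: prefix='11' (no match yet)
Bit 6: prefix='110' -> emit 'm', reset
Bit 7: prefix='1' (no match yet)
Bit 8: prefix='11' (no match yet)
Bit 9: prefix='110' -> emit 'm', reset
Bit 10: prefix='1' (no match yet)
Bit 11: prefix='10' -> emit 'f', reset
Bit 12: prefix='1' (no match yet)
Bit 13: prefix='11' (no match yet)

Answer: 4 m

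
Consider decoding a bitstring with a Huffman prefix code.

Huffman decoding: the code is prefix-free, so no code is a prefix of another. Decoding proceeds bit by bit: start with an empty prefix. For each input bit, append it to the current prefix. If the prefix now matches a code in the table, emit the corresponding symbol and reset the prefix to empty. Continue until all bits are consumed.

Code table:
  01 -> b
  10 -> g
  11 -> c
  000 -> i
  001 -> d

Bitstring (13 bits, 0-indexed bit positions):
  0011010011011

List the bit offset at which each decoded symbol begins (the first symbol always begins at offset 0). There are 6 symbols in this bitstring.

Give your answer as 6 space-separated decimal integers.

Bit 0: prefix='0' (no match yet)
Bit 1: prefix='00' (no match yet)
Bit 2: prefix='001' -> emit 'd', reset
Bit 3: prefix='1' (no match yet)
Bit 4: prefix='10' -> emit 'g', reset
Bit 5: prefix='1' (no match yet)
Bit 6: prefix='10' -> emit 'g', reset
Bit 7: prefix='0' (no match yet)
Bit 8: prefix='01' -> emit 'b', reset
Bit 9: prefix='1' (no match yet)
Bit 10: prefix='10' -> emit 'g', reset
Bit 11: prefix='1' (no match yet)
Bit 12: prefix='11' -> emit 'c', reset

Answer: 0 3 5 7 9 11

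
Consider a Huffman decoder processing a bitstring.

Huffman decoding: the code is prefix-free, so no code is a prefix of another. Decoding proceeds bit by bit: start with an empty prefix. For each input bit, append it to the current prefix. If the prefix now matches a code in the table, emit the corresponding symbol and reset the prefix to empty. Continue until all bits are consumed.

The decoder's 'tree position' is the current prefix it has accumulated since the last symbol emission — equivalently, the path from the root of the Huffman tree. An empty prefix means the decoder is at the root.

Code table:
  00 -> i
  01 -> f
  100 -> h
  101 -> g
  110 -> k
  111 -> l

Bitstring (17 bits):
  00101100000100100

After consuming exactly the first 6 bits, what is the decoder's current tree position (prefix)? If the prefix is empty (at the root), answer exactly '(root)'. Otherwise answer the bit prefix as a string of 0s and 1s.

Answer: 1

Derivation:
Bit 0: prefix='0' (no match yet)
Bit 1: prefix='00' -> emit 'i', reset
Bit 2: prefix='1' (no match yet)
Bit 3: prefix='10' (no match yet)
Bit 4: prefix='101' -> emit 'g', reset
Bit 5: prefix='1' (no match yet)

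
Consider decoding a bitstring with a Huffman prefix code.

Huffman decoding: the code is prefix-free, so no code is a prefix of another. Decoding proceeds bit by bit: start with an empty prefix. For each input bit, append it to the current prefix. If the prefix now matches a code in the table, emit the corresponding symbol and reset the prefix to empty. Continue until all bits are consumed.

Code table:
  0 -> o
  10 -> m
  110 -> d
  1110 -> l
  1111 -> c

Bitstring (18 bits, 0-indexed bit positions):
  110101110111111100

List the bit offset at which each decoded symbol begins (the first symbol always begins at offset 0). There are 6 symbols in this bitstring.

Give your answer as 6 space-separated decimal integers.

Bit 0: prefix='1' (no match yet)
Bit 1: prefix='11' (no match yet)
Bit 2: prefix='110' -> emit 'd', reset
Bit 3: prefix='1' (no match yet)
Bit 4: prefix='10' -> emit 'm', reset
Bit 5: prefix='1' (no match yet)
Bit 6: prefix='11' (no match yet)
Bit 7: prefix='111' (no match yet)
Bit 8: prefix='1110' -> emit 'l', reset
Bit 9: prefix='1' (no match yet)
Bit 10: prefix='11' (no match yet)
Bit 11: prefix='111' (no match yet)
Bit 12: prefix='1111' -> emit 'c', reset
Bit 13: prefix='1' (no match yet)
Bit 14: prefix='11' (no match yet)
Bit 15: prefix='111' (no match yet)
Bit 16: prefix='1110' -> emit 'l', reset
Bit 17: prefix='0' -> emit 'o', reset

Answer: 0 3 5 9 13 17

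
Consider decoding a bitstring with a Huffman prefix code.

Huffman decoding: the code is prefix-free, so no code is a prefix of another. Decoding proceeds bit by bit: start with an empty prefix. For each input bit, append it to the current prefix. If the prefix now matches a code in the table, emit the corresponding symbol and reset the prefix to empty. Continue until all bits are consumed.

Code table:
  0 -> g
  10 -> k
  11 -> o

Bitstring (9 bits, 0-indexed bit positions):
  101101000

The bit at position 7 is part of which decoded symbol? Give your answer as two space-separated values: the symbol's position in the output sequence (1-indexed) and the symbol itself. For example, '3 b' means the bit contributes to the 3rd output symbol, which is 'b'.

Answer: 5 g

Derivation:
Bit 0: prefix='1' (no match yet)
Bit 1: prefix='10' -> emit 'k', reset
Bit 2: prefix='1' (no match yet)
Bit 3: prefix='11' -> emit 'o', reset
Bit 4: prefix='0' -> emit 'g', reset
Bit 5: prefix='1' (no match yet)
Bit 6: prefix='10' -> emit 'k', reset
Bit 7: prefix='0' -> emit 'g', reset
Bit 8: prefix='0' -> emit 'g', reset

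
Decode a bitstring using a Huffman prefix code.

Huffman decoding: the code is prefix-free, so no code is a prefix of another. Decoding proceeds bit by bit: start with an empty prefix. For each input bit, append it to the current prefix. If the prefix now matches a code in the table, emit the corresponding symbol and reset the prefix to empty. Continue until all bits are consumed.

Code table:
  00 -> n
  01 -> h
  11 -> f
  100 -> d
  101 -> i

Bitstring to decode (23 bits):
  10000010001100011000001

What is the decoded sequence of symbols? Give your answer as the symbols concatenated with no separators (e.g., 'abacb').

Bit 0: prefix='1' (no match yet)
Bit 1: prefix='10' (no match yet)
Bit 2: prefix='100' -> emit 'd', reset
Bit 3: prefix='0' (no match yet)
Bit 4: prefix='00' -> emit 'n', reset
Bit 5: prefix='0' (no match yet)
Bit 6: prefix='01' -> emit 'h', reset
Bit 7: prefix='0' (no match yet)
Bit 8: prefix='00' -> emit 'n', reset
Bit 9: prefix='0' (no match yet)
Bit 10: prefix='01' -> emit 'h', reset
Bit 11: prefix='1' (no match yet)
Bit 12: prefix='10' (no match yet)
Bit 13: prefix='100' -> emit 'd', reset
Bit 14: prefix='0' (no match yet)
Bit 15: prefix='01' -> emit 'h', reset
Bit 16: prefix='1' (no match yet)
Bit 17: prefix='10' (no match yet)
Bit 18: prefix='100' -> emit 'd', reset
Bit 19: prefix='0' (no match yet)
Bit 20: prefix='00' -> emit 'n', reset
Bit 21: prefix='0' (no match yet)
Bit 22: prefix='01' -> emit 'h', reset

Answer: dnhnhdhdnh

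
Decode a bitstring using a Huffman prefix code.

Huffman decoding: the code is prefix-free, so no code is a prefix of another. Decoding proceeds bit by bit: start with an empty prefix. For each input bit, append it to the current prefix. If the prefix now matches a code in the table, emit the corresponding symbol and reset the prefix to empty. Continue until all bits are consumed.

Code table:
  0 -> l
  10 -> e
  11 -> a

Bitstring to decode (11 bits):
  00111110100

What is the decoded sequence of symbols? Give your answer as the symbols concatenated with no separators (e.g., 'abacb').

Bit 0: prefix='0' -> emit 'l', reset
Bit 1: prefix='0' -> emit 'l', reset
Bit 2: prefix='1' (no match yet)
Bit 3: prefix='11' -> emit 'a', reset
Bit 4: prefix='1' (no match yet)
Bit 5: prefix='11' -> emit 'a', reset
Bit 6: prefix='1' (no match yet)
Bit 7: prefix='10' -> emit 'e', reset
Bit 8: prefix='1' (no match yet)
Bit 9: prefix='10' -> emit 'e', reset
Bit 10: prefix='0' -> emit 'l', reset

Answer: llaaeel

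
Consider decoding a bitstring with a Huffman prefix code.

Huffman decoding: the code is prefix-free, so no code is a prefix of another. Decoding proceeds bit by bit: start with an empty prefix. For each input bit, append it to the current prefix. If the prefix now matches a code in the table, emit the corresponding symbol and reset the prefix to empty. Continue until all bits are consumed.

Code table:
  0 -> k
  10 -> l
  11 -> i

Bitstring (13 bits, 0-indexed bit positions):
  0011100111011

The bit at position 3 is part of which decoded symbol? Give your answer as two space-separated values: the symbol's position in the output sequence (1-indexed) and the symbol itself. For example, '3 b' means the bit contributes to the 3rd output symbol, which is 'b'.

Answer: 3 i

Derivation:
Bit 0: prefix='0' -> emit 'k', reset
Bit 1: prefix='0' -> emit 'k', reset
Bit 2: prefix='1' (no match yet)
Bit 3: prefix='11' -> emit 'i', reset
Bit 4: prefix='1' (no match yet)
Bit 5: prefix='10' -> emit 'l', reset
Bit 6: prefix='0' -> emit 'k', reset
Bit 7: prefix='1' (no match yet)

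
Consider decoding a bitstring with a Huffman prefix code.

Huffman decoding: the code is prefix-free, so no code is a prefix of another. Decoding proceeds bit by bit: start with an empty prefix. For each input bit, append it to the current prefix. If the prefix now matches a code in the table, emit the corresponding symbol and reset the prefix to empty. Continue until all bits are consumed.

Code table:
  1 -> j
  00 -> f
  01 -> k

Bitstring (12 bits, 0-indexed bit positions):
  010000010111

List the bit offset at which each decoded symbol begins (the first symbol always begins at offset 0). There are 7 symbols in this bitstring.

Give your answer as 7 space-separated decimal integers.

Answer: 0 2 4 6 8 10 11

Derivation:
Bit 0: prefix='0' (no match yet)
Bit 1: prefix='01' -> emit 'k', reset
Bit 2: prefix='0' (no match yet)
Bit 3: prefix='00' -> emit 'f', reset
Bit 4: prefix='0' (no match yet)
Bit 5: prefix='00' -> emit 'f', reset
Bit 6: prefix='0' (no match yet)
Bit 7: prefix='01' -> emit 'k', reset
Bit 8: prefix='0' (no match yet)
Bit 9: prefix='01' -> emit 'k', reset
Bit 10: prefix='1' -> emit 'j', reset
Bit 11: prefix='1' -> emit 'j', reset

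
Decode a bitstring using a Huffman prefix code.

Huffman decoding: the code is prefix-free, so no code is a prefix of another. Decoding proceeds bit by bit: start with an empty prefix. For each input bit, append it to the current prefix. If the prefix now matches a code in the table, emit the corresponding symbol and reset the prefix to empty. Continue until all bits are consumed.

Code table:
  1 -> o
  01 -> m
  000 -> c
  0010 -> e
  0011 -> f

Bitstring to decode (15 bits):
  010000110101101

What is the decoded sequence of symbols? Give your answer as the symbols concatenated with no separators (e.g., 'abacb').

Answer: mcmommom

Derivation:
Bit 0: prefix='0' (no match yet)
Bit 1: prefix='01' -> emit 'm', reset
Bit 2: prefix='0' (no match yet)
Bit 3: prefix='00' (no match yet)
Bit 4: prefix='000' -> emit 'c', reset
Bit 5: prefix='0' (no match yet)
Bit 6: prefix='01' -> emit 'm', reset
Bit 7: prefix='1' -> emit 'o', reset
Bit 8: prefix='0' (no match yet)
Bit 9: prefix='01' -> emit 'm', reset
Bit 10: prefix='0' (no match yet)
Bit 11: prefix='01' -> emit 'm', reset
Bit 12: prefix='1' -> emit 'o', reset
Bit 13: prefix='0' (no match yet)
Bit 14: prefix='01' -> emit 'm', reset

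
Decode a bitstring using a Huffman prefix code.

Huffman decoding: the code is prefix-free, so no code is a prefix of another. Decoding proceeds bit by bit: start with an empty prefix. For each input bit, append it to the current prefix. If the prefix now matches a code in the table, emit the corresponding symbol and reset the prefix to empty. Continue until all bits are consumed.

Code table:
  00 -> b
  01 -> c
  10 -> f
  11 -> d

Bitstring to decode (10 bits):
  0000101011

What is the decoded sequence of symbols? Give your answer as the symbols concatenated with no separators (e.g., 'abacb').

Answer: bbffd

Derivation:
Bit 0: prefix='0' (no match yet)
Bit 1: prefix='00' -> emit 'b', reset
Bit 2: prefix='0' (no match yet)
Bit 3: prefix='00' -> emit 'b', reset
Bit 4: prefix='1' (no match yet)
Bit 5: prefix='10' -> emit 'f', reset
Bit 6: prefix='1' (no match yet)
Bit 7: prefix='10' -> emit 'f', reset
Bit 8: prefix='1' (no match yet)
Bit 9: prefix='11' -> emit 'd', reset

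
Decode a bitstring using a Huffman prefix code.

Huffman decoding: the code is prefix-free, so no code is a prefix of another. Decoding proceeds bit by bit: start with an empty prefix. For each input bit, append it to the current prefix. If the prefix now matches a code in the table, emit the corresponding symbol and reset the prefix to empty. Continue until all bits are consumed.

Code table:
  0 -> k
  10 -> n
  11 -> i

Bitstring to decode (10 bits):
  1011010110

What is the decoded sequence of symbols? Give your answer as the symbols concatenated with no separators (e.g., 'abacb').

Bit 0: prefix='1' (no match yet)
Bit 1: prefix='10' -> emit 'n', reset
Bit 2: prefix='1' (no match yet)
Bit 3: prefix='11' -> emit 'i', reset
Bit 4: prefix='0' -> emit 'k', reset
Bit 5: prefix='1' (no match yet)
Bit 6: prefix='10' -> emit 'n', reset
Bit 7: prefix='1' (no match yet)
Bit 8: prefix='11' -> emit 'i', reset
Bit 9: prefix='0' -> emit 'k', reset

Answer: niknik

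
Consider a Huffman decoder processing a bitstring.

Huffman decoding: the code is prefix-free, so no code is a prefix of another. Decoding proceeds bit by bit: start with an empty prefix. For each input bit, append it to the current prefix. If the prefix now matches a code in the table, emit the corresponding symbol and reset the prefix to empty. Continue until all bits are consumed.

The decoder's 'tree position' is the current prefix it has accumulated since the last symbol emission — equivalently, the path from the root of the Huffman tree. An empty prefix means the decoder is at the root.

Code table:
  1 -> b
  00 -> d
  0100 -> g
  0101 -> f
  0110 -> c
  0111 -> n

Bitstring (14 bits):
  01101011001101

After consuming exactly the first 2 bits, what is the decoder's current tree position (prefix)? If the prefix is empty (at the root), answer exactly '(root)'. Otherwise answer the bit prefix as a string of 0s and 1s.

Bit 0: prefix='0' (no match yet)
Bit 1: prefix='01' (no match yet)

Answer: 01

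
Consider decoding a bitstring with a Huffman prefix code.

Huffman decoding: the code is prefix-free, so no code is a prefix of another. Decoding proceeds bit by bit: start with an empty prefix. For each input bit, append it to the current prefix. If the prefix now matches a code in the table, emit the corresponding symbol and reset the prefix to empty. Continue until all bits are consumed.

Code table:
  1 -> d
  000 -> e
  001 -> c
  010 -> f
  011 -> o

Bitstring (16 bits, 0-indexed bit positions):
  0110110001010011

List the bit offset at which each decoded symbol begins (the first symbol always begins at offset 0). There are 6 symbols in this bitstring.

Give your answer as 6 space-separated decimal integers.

Answer: 0 3 6 9 10 13

Derivation:
Bit 0: prefix='0' (no match yet)
Bit 1: prefix='01' (no match yet)
Bit 2: prefix='011' -> emit 'o', reset
Bit 3: prefix='0' (no match yet)
Bit 4: prefix='01' (no match yet)
Bit 5: prefix='011' -> emit 'o', reset
Bit 6: prefix='0' (no match yet)
Bit 7: prefix='00' (no match yet)
Bit 8: prefix='000' -> emit 'e', reset
Bit 9: prefix='1' -> emit 'd', reset
Bit 10: prefix='0' (no match yet)
Bit 11: prefix='01' (no match yet)
Bit 12: prefix='010' -> emit 'f', reset
Bit 13: prefix='0' (no match yet)
Bit 14: prefix='01' (no match yet)
Bit 15: prefix='011' -> emit 'o', reset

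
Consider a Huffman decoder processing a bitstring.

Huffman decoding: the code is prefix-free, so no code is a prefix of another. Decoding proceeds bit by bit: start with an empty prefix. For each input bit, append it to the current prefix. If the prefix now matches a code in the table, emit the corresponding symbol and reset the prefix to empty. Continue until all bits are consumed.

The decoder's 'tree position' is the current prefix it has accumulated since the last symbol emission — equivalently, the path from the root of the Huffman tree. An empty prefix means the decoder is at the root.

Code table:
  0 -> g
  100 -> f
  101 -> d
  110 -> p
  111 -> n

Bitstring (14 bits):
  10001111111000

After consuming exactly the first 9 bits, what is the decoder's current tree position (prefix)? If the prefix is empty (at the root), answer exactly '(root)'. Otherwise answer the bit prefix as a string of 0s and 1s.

Answer: 11

Derivation:
Bit 0: prefix='1' (no match yet)
Bit 1: prefix='10' (no match yet)
Bit 2: prefix='100' -> emit 'f', reset
Bit 3: prefix='0' -> emit 'g', reset
Bit 4: prefix='1' (no match yet)
Bit 5: prefix='11' (no match yet)
Bit 6: prefix='111' -> emit 'n', reset
Bit 7: prefix='1' (no match yet)
Bit 8: prefix='11' (no match yet)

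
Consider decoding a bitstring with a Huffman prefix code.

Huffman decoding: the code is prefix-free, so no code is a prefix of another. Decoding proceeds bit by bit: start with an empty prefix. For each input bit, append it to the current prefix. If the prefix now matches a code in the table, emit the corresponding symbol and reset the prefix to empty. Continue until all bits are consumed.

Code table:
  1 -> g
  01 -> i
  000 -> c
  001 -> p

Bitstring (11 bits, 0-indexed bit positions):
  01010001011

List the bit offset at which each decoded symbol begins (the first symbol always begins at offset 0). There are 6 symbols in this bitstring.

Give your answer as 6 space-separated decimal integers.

Answer: 0 2 4 7 8 10

Derivation:
Bit 0: prefix='0' (no match yet)
Bit 1: prefix='01' -> emit 'i', reset
Bit 2: prefix='0' (no match yet)
Bit 3: prefix='01' -> emit 'i', reset
Bit 4: prefix='0' (no match yet)
Bit 5: prefix='00' (no match yet)
Bit 6: prefix='000' -> emit 'c', reset
Bit 7: prefix='1' -> emit 'g', reset
Bit 8: prefix='0' (no match yet)
Bit 9: prefix='01' -> emit 'i', reset
Bit 10: prefix='1' -> emit 'g', reset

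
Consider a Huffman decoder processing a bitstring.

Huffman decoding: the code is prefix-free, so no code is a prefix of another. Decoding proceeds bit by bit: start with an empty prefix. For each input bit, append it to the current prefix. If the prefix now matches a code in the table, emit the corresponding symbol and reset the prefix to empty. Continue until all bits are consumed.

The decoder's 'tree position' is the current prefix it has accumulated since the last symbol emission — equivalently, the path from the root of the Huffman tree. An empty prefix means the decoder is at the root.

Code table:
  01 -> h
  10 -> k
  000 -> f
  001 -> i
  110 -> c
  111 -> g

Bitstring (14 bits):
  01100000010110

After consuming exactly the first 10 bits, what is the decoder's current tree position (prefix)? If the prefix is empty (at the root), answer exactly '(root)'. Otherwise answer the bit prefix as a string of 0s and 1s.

Bit 0: prefix='0' (no match yet)
Bit 1: prefix='01' -> emit 'h', reset
Bit 2: prefix='1' (no match yet)
Bit 3: prefix='10' -> emit 'k', reset
Bit 4: prefix='0' (no match yet)
Bit 5: prefix='00' (no match yet)
Bit 6: prefix='000' -> emit 'f', reset
Bit 7: prefix='0' (no match yet)
Bit 8: prefix='00' (no match yet)
Bit 9: prefix='001' -> emit 'i', reset

Answer: (root)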